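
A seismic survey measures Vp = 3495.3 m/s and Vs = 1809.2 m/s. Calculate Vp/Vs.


Vp/Vs = 3495.3 / 1809.2
= 1.932

1.932


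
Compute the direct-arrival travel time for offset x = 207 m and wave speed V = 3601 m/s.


t = x / V
= 207 / 3601
= 0.0575 s

0.0575


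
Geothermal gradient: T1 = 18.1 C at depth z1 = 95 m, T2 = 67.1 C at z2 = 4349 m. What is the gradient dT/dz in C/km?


dT = 67.1 - 18.1 = 49.0 C
dz = 4349 - 95 = 4254 m
gradient = dT/dz * 1000 = 49.0/4254 * 1000 = 11.5186 C/km

11.5186


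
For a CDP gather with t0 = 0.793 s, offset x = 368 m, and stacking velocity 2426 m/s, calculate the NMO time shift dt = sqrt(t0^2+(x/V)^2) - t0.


x/Vnmo = 368/2426 = 0.15169
(x/Vnmo)^2 = 0.02301
t0^2 = 0.628849
sqrt(0.628849 + 0.02301) = 0.807378
dt = 0.807378 - 0.793 = 0.014378

0.014378


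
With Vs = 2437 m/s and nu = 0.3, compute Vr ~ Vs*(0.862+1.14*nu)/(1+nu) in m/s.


Numerator factor = 0.862 + 1.14*0.3 = 1.204
Denominator = 1 + 0.3 = 1.3
Vr = 2437 * 1.204 / 1.3 = 2257.04 m/s

2257.04


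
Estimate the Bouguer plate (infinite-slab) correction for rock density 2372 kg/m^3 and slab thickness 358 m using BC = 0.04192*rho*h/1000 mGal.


BC = 0.04192 * rho * h / 1000
= 0.04192 * 2372 * 358 / 1000
= 35.5975 mGal

35.5975


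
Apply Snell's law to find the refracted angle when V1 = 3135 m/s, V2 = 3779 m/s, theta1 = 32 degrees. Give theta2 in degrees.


sin(theta1) = sin(32 deg) = 0.529919
sin(theta2) = V2/V1 * sin(theta1) = 3779/3135 * 0.529919 = 0.638777
theta2 = arcsin(0.638777) = 39.7007 degrees

39.7007


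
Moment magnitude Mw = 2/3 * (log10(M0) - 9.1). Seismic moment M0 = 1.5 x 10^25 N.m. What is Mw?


log10(M0) = log10(1.5 x 10^25) = 25.1761
Mw = 2/3 * (25.1761 - 9.1)
= 2/3 * 16.0761
= 10.72

10.72


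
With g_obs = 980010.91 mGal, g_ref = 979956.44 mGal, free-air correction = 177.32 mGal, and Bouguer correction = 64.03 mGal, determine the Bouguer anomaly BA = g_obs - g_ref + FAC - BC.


BA = g_obs - g_ref + FAC - BC
= 980010.91 - 979956.44 + 177.32 - 64.03
= 167.76 mGal

167.76


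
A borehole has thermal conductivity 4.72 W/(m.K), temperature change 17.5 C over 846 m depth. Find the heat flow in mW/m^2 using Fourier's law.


q = k * dT / dz * 1000
= 4.72 * 17.5 / 846 * 1000
= 0.097636 * 1000
= 97.6359 mW/m^2

97.6359


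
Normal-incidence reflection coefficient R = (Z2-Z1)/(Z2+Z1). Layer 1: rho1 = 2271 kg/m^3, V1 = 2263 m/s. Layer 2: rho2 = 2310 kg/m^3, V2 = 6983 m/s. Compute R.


Z1 = 2271 * 2263 = 5139273
Z2 = 2310 * 6983 = 16130730
R = (16130730 - 5139273) / (16130730 + 5139273) = 10991457 / 21270003 = 0.5168

0.5168


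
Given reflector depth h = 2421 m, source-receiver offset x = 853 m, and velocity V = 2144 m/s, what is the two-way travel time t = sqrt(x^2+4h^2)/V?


x^2 + 4h^2 = 853^2 + 4*2421^2 = 727609 + 23444964 = 24172573
sqrt(24172573) = 4916.5611
t = 4916.5611 / 2144 = 2.2932 s

2.2932


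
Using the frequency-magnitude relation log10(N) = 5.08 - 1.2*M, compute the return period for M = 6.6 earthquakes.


log10(N) = 5.08 - 1.2*6.6 = -2.84
N = 10^-2.84 = 0.001445
T = 1/N = 1/0.001445 = 691.831 years

691.831


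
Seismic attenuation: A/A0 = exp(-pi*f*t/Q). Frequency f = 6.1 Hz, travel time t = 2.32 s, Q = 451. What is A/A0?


pi*f*t/Q = pi*6.1*2.32/451 = 0.098581
A/A0 = exp(-0.098581) = 0.906123

0.906123


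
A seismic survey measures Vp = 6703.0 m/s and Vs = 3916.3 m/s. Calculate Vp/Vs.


Vp/Vs = 6703.0 / 3916.3
= 1.7116

1.7116


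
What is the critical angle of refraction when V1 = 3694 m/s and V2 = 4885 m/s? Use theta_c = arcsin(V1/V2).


V1/V2 = 3694/4885 = 0.756192
theta_c = arcsin(0.756192) = 49.1297 degrees

49.1297


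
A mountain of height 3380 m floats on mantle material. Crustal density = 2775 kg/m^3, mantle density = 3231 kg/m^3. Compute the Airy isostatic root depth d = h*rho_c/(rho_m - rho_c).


rho_m - rho_c = 3231 - 2775 = 456
d = 3380 * 2775 / 456
= 9379500 / 456
= 20569.08 m

20569.08


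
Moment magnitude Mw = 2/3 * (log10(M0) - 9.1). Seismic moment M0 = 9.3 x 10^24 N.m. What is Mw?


log10(M0) = log10(9.3 x 10^24) = 24.9685
Mw = 2/3 * (24.9685 - 9.1)
= 2/3 * 15.8685
= 10.58

10.58


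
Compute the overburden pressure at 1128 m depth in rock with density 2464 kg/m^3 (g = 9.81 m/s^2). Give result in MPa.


P = rho * g * z / 1e6
= 2464 * 9.81 * 1128 / 1e6
= 27265835.52 / 1e6
= 27.2658 MPa

27.2658


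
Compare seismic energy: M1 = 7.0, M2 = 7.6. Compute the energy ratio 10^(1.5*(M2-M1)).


M2 - M1 = 7.6 - 7.0 = 0.6
1.5 * 0.6 = 0.9
ratio = 10^0.9 = 7.94

7.94


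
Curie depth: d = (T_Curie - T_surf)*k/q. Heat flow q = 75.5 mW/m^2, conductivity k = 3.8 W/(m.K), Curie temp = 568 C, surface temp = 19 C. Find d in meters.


T_Curie - T_surf = 568 - 19 = 549 C
Convert q to W/m^2: 75.5 mW/m^2 = 0.0755 W/m^2
d = 549 * 3.8 / 0.0755 = 27631.79 m

27631.79


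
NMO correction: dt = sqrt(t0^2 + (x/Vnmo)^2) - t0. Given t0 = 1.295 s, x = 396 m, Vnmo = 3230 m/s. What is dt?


x/Vnmo = 396/3230 = 0.122601
(x/Vnmo)^2 = 0.015031
t0^2 = 1.677025
sqrt(1.677025 + 0.015031) = 1.30079
dt = 1.30079 - 1.295 = 0.00579

0.00579


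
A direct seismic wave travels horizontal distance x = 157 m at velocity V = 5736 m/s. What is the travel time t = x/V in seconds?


t = x / V
= 157 / 5736
= 0.0274 s

0.0274


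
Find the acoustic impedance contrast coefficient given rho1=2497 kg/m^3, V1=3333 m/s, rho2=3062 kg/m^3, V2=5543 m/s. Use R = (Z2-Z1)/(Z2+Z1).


Z1 = 2497 * 3333 = 8322501
Z2 = 3062 * 5543 = 16972666
R = (16972666 - 8322501) / (16972666 + 8322501) = 8650165 / 25295167 = 0.342

0.342


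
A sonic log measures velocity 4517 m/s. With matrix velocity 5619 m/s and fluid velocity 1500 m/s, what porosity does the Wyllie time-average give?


1/V - 1/Vm = 1/4517 - 1/5619 = 4.342e-05
1/Vf - 1/Vm = 1/1500 - 1/5619 = 0.0004887
phi = 4.342e-05 / 0.0004887 = 0.0888

0.0888


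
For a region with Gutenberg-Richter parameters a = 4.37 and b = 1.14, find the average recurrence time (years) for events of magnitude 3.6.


log10(N) = 4.37 - 1.14*3.6 = 0.266
N = 10^0.266 = 1.845015
T = 1/N = 1/1.845015 = 0.542 years

0.542


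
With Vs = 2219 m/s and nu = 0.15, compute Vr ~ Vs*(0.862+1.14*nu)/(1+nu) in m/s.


Numerator factor = 0.862 + 1.14*0.15 = 1.033
Denominator = 1 + 0.15 = 1.15
Vr = 2219 * 1.033 / 1.15 = 1993.24 m/s

1993.24


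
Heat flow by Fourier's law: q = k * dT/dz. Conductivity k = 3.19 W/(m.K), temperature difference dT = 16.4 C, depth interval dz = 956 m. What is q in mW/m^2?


q = k * dT / dz * 1000
= 3.19 * 16.4 / 956 * 1000
= 0.054724 * 1000
= 54.7238 mW/m^2

54.7238


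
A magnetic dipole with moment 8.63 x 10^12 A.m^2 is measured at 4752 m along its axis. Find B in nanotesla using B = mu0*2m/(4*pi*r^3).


m = 8.63 x 10^12 = 8630000000000 A.m^2
2m = 17260000000000 A.m^2
r^3 = 4752^3 = 107307307008
B = (4pi*10^-7) * 17260000000000 / (4*pi * 107307307008) * 1e9
= 21689555.680384 / 1348463389491.35 * 1e9
= 16084.6456 nT

16084.6456


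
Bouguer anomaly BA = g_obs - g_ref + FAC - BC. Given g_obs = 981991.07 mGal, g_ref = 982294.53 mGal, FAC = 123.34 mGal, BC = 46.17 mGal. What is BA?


BA = g_obs - g_ref + FAC - BC
= 981991.07 - 982294.53 + 123.34 - 46.17
= -226.29 mGal

-226.29


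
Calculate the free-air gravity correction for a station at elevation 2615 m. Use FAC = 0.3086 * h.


FAC = 0.3086 * h
= 0.3086 * 2615
= 806.989 mGal

806.989


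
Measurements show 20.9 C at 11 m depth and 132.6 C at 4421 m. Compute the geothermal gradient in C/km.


dT = 132.6 - 20.9 = 111.7 C
dz = 4421 - 11 = 4410 m
gradient = dT/dz * 1000 = 111.7/4410 * 1000 = 25.3288 C/km

25.3288


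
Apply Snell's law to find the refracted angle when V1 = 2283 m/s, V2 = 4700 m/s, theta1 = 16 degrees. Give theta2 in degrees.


sin(theta1) = sin(16 deg) = 0.275637
sin(theta2) = V2/V1 * sin(theta1) = 4700/2283 * 0.275637 = 0.567453
theta2 = arcsin(0.567453) = 34.5728 degrees

34.5728


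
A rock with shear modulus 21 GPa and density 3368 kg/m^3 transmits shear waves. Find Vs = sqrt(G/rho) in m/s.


Convert G to Pa: G = 21e9 Pa
Compute G/rho = 21e9 / 3368 = 6235154.3943
Vs = sqrt(6235154.3943) = 2497.03 m/s

2497.03


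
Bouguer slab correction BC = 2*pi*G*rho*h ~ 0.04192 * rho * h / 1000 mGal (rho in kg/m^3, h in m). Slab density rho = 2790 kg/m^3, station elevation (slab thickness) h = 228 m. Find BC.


BC = 0.04192 * rho * h / 1000
= 0.04192 * 2790 * 228 / 1000
= 26.6662 mGal

26.6662


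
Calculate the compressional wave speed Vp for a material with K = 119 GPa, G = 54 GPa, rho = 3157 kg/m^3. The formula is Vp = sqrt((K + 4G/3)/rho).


First compute the effective modulus:
K + 4G/3 = 119e9 + 4*54e9/3 = 191000000000.0 Pa
Then divide by density:
191000000000.0 / 3157 = 60500475.1346 Pa/(kg/m^3)
Take the square root:
Vp = sqrt(60500475.1346) = 7778.21 m/s

7778.21


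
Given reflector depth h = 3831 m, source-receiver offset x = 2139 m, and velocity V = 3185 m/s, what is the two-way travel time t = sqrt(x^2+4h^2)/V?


x^2 + 4h^2 = 2139^2 + 4*3831^2 = 4575321 + 58706244 = 63281565
sqrt(63281565) = 7954.9711
t = 7954.9711 / 3185 = 2.4976 s

2.4976


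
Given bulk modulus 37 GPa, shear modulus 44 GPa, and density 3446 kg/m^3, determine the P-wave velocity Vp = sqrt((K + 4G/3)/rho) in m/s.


First compute the effective modulus:
K + 4G/3 = 37e9 + 4*44e9/3 = 95666666666.67 Pa
Then divide by density:
95666666666.67 / 3446 = 27761656.0263 Pa/(kg/m^3)
Take the square root:
Vp = sqrt(27761656.0263) = 5268.93 m/s

5268.93


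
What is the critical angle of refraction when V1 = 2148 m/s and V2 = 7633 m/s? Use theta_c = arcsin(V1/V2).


V1/V2 = 2148/7633 = 0.28141
theta_c = arcsin(0.28141) = 16.3444 degrees

16.3444


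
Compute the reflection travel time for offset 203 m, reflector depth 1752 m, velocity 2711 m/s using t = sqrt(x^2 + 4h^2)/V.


x^2 + 4h^2 = 203^2 + 4*1752^2 = 41209 + 12278016 = 12319225
sqrt(12319225) = 3509.8754
t = 3509.8754 / 2711 = 1.2947 s

1.2947


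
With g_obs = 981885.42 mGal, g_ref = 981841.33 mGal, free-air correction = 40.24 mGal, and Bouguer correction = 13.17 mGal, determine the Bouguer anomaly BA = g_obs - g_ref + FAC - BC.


BA = g_obs - g_ref + FAC - BC
= 981885.42 - 981841.33 + 40.24 - 13.17
= 71.16 mGal

71.16


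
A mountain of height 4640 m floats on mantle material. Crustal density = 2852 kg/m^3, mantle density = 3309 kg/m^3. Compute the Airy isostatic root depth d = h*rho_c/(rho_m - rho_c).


rho_m - rho_c = 3309 - 2852 = 457
d = 4640 * 2852 / 457
= 13233280 / 457
= 28956.85 m

28956.85


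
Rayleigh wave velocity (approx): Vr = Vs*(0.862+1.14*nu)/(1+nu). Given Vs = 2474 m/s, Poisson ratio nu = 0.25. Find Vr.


Numerator factor = 0.862 + 1.14*0.25 = 1.147
Denominator = 1 + 0.25 = 1.25
Vr = 2474 * 1.147 / 1.25 = 2270.14 m/s

2270.14


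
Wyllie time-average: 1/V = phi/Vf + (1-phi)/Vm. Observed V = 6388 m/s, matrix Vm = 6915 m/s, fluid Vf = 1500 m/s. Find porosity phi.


1/V - 1/Vm = 1/6388 - 1/6915 = 1.193e-05
1/Vf - 1/Vm = 1/1500 - 1/6915 = 0.00052205
phi = 1.193e-05 / 0.00052205 = 0.0229

0.0229


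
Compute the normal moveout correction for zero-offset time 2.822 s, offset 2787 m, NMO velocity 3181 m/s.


x/Vnmo = 2787/3181 = 0.87614
(x/Vnmo)^2 = 0.767621
t0^2 = 7.963684
sqrt(7.963684 + 0.767621) = 2.954878
dt = 2.954878 - 2.822 = 0.132878

0.132878


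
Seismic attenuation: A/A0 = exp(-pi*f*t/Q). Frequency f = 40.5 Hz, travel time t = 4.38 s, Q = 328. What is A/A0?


pi*f*t/Q = pi*40.5*4.38/328 = 1.699046
A/A0 = exp(-1.699046) = 0.182858

0.182858


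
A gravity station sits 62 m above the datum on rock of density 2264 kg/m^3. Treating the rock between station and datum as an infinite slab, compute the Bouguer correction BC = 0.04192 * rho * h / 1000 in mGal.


BC = 0.04192 * rho * h / 1000
= 0.04192 * 2264 * 62 / 1000
= 5.8842 mGal

5.8842


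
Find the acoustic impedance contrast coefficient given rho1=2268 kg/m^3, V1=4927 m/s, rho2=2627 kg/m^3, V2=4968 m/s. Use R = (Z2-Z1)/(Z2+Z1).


Z1 = 2268 * 4927 = 11174436
Z2 = 2627 * 4968 = 13050936
R = (13050936 - 11174436) / (13050936 + 11174436) = 1876500 / 24225372 = 0.0775

0.0775


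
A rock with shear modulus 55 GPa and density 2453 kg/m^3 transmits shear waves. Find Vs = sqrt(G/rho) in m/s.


Convert G to Pa: G = 55e9 Pa
Compute G/rho = 55e9 / 2453 = 22421524.6637
Vs = sqrt(22421524.6637) = 4735.14 m/s

4735.14


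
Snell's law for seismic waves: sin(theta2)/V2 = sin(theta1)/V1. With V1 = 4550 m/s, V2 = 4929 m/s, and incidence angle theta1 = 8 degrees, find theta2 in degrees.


sin(theta1) = sin(8 deg) = 0.139173
sin(theta2) = V2/V1 * sin(theta1) = 4929/4550 * 0.139173 = 0.150766
theta2 = arcsin(0.150766) = 8.6713 degrees

8.6713


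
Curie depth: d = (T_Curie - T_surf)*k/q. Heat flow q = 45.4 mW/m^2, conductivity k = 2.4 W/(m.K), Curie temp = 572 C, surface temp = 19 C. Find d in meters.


T_Curie - T_surf = 572 - 19 = 553 C
Convert q to W/m^2: 45.4 mW/m^2 = 0.0454 W/m^2
d = 553 * 2.4 / 0.0454 = 29233.48 m

29233.48


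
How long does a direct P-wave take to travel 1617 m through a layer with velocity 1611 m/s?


t = x / V
= 1617 / 1611
= 1.0037 s

1.0037


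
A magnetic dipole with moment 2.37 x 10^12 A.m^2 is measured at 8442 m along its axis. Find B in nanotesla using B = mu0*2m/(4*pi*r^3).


m = 2.37 x 10^12 = 2370000000000 A.m^2
2m = 4740000000000 A.m^2
r^3 = 8442^3 = 601639086888
B = (4pi*10^-7) * 4740000000000 / (4*pi * 601639086888) * 1e9
= 5956459.671206 / 7560419741919.25 * 1e9
= 787.8477 nT

787.8477


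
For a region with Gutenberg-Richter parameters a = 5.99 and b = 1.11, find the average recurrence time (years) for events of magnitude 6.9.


log10(N) = 5.99 - 1.11*6.9 = -1.669
N = 10^-1.669 = 0.021429
T = 1/N = 1/0.021429 = 46.6659 years

46.6659


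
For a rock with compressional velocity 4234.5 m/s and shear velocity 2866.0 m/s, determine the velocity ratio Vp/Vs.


Vp/Vs = 4234.5 / 2866.0
= 1.4775

1.4775


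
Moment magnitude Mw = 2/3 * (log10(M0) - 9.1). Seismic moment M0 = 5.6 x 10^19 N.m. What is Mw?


log10(M0) = log10(5.6 x 10^19) = 19.7482
Mw = 2/3 * (19.7482 - 9.1)
= 2/3 * 10.6482
= 7.1

7.1


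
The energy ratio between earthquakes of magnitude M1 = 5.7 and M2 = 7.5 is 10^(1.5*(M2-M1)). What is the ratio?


M2 - M1 = 7.5 - 5.7 = 1.8
1.5 * 1.8 = 2.7
ratio = 10^2.7 = 501.19

501.19


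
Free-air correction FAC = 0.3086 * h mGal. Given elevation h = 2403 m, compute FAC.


FAC = 0.3086 * h
= 0.3086 * 2403
= 741.5658 mGal

741.5658


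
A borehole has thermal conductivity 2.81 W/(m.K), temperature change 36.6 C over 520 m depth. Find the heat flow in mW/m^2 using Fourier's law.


q = k * dT / dz * 1000
= 2.81 * 36.6 / 520 * 1000
= 0.197781 * 1000
= 197.7808 mW/m^2

197.7808


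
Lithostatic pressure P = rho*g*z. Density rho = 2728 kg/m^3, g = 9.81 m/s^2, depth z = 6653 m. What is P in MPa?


P = rho * g * z / 1e6
= 2728 * 9.81 * 6653 / 1e6
= 178045457.04 / 1e6
= 178.0455 MPa

178.0455


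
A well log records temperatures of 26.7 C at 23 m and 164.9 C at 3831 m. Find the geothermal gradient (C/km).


dT = 164.9 - 26.7 = 138.2 C
dz = 3831 - 23 = 3808 m
gradient = dT/dz * 1000 = 138.2/3808 * 1000 = 36.292 C/km

36.292


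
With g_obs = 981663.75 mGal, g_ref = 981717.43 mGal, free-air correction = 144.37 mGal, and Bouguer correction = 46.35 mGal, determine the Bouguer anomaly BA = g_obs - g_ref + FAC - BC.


BA = g_obs - g_ref + FAC - BC
= 981663.75 - 981717.43 + 144.37 - 46.35
= 44.34 mGal

44.34


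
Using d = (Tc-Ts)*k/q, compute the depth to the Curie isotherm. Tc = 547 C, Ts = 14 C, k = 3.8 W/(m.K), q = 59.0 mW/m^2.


T_Curie - T_surf = 547 - 14 = 533 C
Convert q to W/m^2: 59.0 mW/m^2 = 0.059 W/m^2
d = 533 * 3.8 / 0.059 = 34328.81 m

34328.81


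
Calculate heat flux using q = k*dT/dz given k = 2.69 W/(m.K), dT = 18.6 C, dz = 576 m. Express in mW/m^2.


q = k * dT / dz * 1000
= 2.69 * 18.6 / 576 * 1000
= 0.086865 * 1000
= 86.8646 mW/m^2

86.8646


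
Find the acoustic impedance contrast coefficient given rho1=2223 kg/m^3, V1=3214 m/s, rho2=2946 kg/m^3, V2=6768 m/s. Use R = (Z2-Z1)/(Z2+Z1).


Z1 = 2223 * 3214 = 7144722
Z2 = 2946 * 6768 = 19938528
R = (19938528 - 7144722) / (19938528 + 7144722) = 12793806 / 27083250 = 0.4724

0.4724


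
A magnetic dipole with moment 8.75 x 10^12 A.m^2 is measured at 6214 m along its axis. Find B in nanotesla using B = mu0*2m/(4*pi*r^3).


m = 8.75 x 10^12 = 8750000000000 A.m^2
2m = 17500000000000 A.m^2
r^3 = 6214^3 = 239946128344
B = (4pi*10^-7) * 17500000000000 / (4*pi * 239946128344) * 1e9
= 21991148.575129 / 3015251976251.3 * 1e9
= 7293.3038 nT

7293.3038


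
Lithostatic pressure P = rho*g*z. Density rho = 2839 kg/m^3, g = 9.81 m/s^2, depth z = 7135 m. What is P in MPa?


P = rho * g * z / 1e6
= 2839 * 9.81 * 7135 / 1e6
= 198713959.65 / 1e6
= 198.714 MPa

198.714


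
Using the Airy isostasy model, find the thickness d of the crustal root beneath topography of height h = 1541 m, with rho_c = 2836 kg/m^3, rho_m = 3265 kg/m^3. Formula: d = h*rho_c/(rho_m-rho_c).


rho_m - rho_c = 3265 - 2836 = 429
d = 1541 * 2836 / 429
= 4370276 / 429
= 10187.12 m

10187.12


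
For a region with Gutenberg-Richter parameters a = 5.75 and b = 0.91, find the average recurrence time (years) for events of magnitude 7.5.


log10(N) = 5.75 - 0.91*7.5 = -1.075
N = 10^-1.075 = 0.08414
T = 1/N = 1/0.08414 = 11.885 years

11.885


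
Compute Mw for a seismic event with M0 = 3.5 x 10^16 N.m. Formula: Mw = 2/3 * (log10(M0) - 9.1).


log10(M0) = log10(3.5 x 10^16) = 16.5441
Mw = 2/3 * (16.5441 - 9.1)
= 2/3 * 7.4441
= 4.96

4.96


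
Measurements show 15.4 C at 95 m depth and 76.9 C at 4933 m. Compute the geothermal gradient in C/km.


dT = 76.9 - 15.4 = 61.5 C
dz = 4933 - 95 = 4838 m
gradient = dT/dz * 1000 = 61.5/4838 * 1000 = 12.7119 C/km

12.7119


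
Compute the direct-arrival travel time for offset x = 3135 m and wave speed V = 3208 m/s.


t = x / V
= 3135 / 3208
= 0.9772 s

0.9772


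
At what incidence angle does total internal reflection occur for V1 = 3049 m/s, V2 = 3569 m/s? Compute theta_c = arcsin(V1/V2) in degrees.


V1/V2 = 3049/3569 = 0.854301
theta_c = arcsin(0.854301) = 58.6826 degrees

58.6826


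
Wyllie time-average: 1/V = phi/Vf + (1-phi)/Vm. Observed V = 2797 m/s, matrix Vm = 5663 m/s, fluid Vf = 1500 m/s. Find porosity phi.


1/V - 1/Vm = 1/2797 - 1/5663 = 0.00018094
1/Vf - 1/Vm = 1/1500 - 1/5663 = 0.00049008
phi = 0.00018094 / 0.00049008 = 0.3692

0.3692


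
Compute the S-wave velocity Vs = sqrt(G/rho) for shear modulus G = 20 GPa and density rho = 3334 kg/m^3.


Convert G to Pa: G = 20e9 Pa
Compute G/rho = 20e9 / 3334 = 5998800.24
Vs = sqrt(5998800.24) = 2449.24 m/s

2449.24


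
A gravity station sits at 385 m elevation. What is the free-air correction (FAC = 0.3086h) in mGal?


FAC = 0.3086 * h
= 0.3086 * 385
= 118.811 mGal

118.811


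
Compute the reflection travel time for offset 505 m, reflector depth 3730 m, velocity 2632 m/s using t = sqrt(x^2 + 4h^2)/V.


x^2 + 4h^2 = 505^2 + 4*3730^2 = 255025 + 55651600 = 55906625
sqrt(55906625) = 7477.0733
t = 7477.0733 / 2632 = 2.8408 s

2.8408


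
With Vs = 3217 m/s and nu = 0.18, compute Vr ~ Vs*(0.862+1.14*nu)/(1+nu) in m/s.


Numerator factor = 0.862 + 1.14*0.18 = 1.0672
Denominator = 1 + 0.18 = 1.18
Vr = 3217 * 1.0672 / 1.18 = 2909.48 m/s

2909.48


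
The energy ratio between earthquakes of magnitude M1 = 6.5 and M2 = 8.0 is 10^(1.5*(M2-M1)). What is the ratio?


M2 - M1 = 8.0 - 6.5 = 1.5
1.5 * 1.5 = 2.25
ratio = 10^2.25 = 177.83

177.83


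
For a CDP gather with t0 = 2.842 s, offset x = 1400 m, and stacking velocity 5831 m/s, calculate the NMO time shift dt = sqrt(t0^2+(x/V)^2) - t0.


x/Vnmo = 1400/5831 = 0.240096
(x/Vnmo)^2 = 0.057646
t0^2 = 8.076964
sqrt(8.076964 + 0.057646) = 2.852124
dt = 2.852124 - 2.842 = 0.010124

0.010124


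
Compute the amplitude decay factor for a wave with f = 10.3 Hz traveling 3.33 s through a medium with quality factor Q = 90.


pi*f*t/Q = pi*10.3*3.33/90 = 1.197261
A/A0 = exp(-1.197261) = 0.30202

0.30202


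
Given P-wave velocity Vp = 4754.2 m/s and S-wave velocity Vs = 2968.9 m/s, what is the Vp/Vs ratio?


Vp/Vs = 4754.2 / 2968.9
= 1.6013

1.6013


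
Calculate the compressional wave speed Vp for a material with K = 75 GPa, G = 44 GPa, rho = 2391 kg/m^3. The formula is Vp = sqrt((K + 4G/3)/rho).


First compute the effective modulus:
K + 4G/3 = 75e9 + 4*44e9/3 = 133666666666.67 Pa
Then divide by density:
133666666666.67 / 2391 = 55904084.7623 Pa/(kg/m^3)
Take the square root:
Vp = sqrt(55904084.7623) = 7476.9 m/s

7476.9


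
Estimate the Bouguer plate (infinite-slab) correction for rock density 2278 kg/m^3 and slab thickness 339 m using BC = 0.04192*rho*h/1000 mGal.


BC = 0.04192 * rho * h / 1000
= 0.04192 * 2278 * 339 / 1000
= 32.3724 mGal

32.3724


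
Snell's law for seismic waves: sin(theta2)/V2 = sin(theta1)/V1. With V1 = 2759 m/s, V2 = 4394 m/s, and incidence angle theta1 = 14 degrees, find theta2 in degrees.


sin(theta1) = sin(14 deg) = 0.241922
sin(theta2) = V2/V1 * sin(theta1) = 4394/2759 * 0.241922 = 0.385286
theta2 = arcsin(0.385286) = 22.6615 degrees

22.6615


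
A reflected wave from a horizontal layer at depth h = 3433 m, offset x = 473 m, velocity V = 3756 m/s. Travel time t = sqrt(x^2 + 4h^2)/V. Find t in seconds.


x^2 + 4h^2 = 473^2 + 4*3433^2 = 223729 + 47141956 = 47365685
sqrt(47365685) = 6882.2732
t = 6882.2732 / 3756 = 1.8323 s

1.8323


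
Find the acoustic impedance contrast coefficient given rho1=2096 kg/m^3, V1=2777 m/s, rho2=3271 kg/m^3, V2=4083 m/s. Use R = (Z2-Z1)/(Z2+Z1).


Z1 = 2096 * 2777 = 5820592
Z2 = 3271 * 4083 = 13355493
R = (13355493 - 5820592) / (13355493 + 5820592) = 7534901 / 19176085 = 0.3929

0.3929


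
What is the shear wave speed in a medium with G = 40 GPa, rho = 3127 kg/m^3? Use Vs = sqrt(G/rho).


Convert G to Pa: G = 40e9 Pa
Compute G/rho = 40e9 / 3127 = 12791813.2395
Vs = sqrt(12791813.2395) = 3576.56 m/s

3576.56


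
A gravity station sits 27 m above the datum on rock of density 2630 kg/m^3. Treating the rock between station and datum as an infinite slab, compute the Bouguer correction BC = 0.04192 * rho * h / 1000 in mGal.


BC = 0.04192 * rho * h / 1000
= 0.04192 * 2630 * 27 / 1000
= 2.9767 mGal

2.9767


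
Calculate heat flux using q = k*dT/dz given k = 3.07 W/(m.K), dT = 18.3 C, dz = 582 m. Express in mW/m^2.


q = k * dT / dz * 1000
= 3.07 * 18.3 / 582 * 1000
= 0.096531 * 1000
= 96.5309 mW/m^2

96.5309


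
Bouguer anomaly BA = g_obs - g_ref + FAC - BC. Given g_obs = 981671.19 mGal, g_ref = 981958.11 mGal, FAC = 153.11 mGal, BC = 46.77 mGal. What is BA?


BA = g_obs - g_ref + FAC - BC
= 981671.19 - 981958.11 + 153.11 - 46.77
= -180.58 mGal

-180.58


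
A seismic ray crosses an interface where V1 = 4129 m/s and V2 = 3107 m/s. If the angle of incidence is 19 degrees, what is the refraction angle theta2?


sin(theta1) = sin(19 deg) = 0.325568
sin(theta2) = V2/V1 * sin(theta1) = 3107/4129 * 0.325568 = 0.244984
theta2 = arcsin(0.244984) = 14.1809 degrees

14.1809


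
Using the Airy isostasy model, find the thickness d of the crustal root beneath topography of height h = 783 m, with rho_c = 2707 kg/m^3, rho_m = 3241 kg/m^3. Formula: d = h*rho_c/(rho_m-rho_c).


rho_m - rho_c = 3241 - 2707 = 534
d = 783 * 2707 / 534
= 2119581 / 534
= 3969.25 m

3969.25


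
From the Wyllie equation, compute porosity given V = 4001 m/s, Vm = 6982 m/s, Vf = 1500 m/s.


1/V - 1/Vm = 1/4001 - 1/6982 = 0.00010671
1/Vf - 1/Vm = 1/1500 - 1/6982 = 0.00052344
phi = 0.00010671 / 0.00052344 = 0.2039

0.2039


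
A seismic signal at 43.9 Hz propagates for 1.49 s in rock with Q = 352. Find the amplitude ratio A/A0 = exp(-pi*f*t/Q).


pi*f*t/Q = pi*43.9*1.49/352 = 0.583792
A/A0 = exp(-0.583792) = 0.557779

0.557779


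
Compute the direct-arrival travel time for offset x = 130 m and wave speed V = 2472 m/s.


t = x / V
= 130 / 2472
= 0.0526 s

0.0526


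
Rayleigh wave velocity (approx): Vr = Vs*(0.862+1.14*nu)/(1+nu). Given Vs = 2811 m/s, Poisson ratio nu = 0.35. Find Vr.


Numerator factor = 0.862 + 1.14*0.35 = 1.261
Denominator = 1 + 0.35 = 1.35
Vr = 2811 * 1.261 / 1.35 = 2625.68 m/s

2625.68


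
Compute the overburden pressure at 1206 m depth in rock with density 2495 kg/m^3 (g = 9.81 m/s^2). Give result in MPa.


P = rho * g * z / 1e6
= 2495 * 9.81 * 1206 / 1e6
= 29517995.7 / 1e6
= 29.518 MPa

29.518


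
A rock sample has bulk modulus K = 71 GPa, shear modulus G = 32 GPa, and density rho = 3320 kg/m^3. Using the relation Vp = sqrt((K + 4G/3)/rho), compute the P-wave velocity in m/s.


First compute the effective modulus:
K + 4G/3 = 71e9 + 4*32e9/3 = 113666666666.67 Pa
Then divide by density:
113666666666.67 / 3320 = 34236947.7912 Pa/(kg/m^3)
Take the square root:
Vp = sqrt(34236947.7912) = 5851.23 m/s

5851.23


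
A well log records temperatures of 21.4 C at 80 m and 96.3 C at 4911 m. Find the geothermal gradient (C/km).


dT = 96.3 - 21.4 = 74.9 C
dz = 4911 - 80 = 4831 m
gradient = dT/dz * 1000 = 74.9/4831 * 1000 = 15.504 C/km

15.504


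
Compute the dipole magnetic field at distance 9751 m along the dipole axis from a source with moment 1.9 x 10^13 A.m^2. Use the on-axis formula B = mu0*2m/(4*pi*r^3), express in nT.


m = 1.9 x 10^13 = 19000000000000 A.m^2
2m = 38000000000000 A.m^2
r^3 = 9751^3 = 927144591751
B = (4pi*10^-7) * 38000000000000 / (4*pi * 927144591751) * 1e9
= 47752208.334565 / 11650842553041.8 * 1e9
= 4098.6056 nT

4098.6056


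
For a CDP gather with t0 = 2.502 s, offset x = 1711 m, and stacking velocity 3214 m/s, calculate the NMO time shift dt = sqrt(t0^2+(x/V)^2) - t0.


x/Vnmo = 1711/3214 = 0.532358
(x/Vnmo)^2 = 0.283405
t0^2 = 6.260004
sqrt(6.260004 + 0.283405) = 2.558009
dt = 2.558009 - 2.502 = 0.056009

0.056009


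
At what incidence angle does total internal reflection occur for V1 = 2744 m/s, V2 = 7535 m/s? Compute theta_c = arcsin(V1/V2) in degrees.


V1/V2 = 2744/7535 = 0.364167
theta_c = arcsin(0.364167) = 21.3563 degrees

21.3563


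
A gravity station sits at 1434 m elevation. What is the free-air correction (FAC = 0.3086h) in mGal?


FAC = 0.3086 * h
= 0.3086 * 1434
= 442.5324 mGal

442.5324


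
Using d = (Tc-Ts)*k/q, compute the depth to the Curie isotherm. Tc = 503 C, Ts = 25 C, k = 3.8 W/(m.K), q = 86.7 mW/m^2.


T_Curie - T_surf = 503 - 25 = 478 C
Convert q to W/m^2: 86.7 mW/m^2 = 0.0867 W/m^2
d = 478 * 3.8 / 0.0867 = 20950.4 m

20950.4


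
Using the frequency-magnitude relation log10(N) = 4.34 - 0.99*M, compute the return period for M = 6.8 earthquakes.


log10(N) = 4.34 - 0.99*6.8 = -2.392
N = 10^-2.392 = 0.004055
T = 1/N = 1/0.004055 = 246.6039 years

246.6039


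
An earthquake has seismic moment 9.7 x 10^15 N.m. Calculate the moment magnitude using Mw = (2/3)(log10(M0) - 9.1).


log10(M0) = log10(9.7 x 10^15) = 15.9868
Mw = 2/3 * (15.9868 - 9.1)
= 2/3 * 6.8868
= 4.59

4.59


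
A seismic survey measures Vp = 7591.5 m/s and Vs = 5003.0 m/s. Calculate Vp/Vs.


Vp/Vs = 7591.5 / 5003.0
= 1.5174

1.5174


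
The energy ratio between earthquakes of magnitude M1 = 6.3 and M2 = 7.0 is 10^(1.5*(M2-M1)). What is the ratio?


M2 - M1 = 7.0 - 6.3 = 0.7
1.5 * 0.7 = 1.05
ratio = 10^1.05 = 11.22

11.22


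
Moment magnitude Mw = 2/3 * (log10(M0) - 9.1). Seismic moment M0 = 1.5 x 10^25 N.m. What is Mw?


log10(M0) = log10(1.5 x 10^25) = 25.1761
Mw = 2/3 * (25.1761 - 9.1)
= 2/3 * 16.0761
= 10.72

10.72


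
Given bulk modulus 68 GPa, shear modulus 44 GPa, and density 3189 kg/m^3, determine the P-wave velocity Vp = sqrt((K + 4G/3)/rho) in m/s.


First compute the effective modulus:
K + 4G/3 = 68e9 + 4*44e9/3 = 126666666666.67 Pa
Then divide by density:
126666666666.67 / 3189 = 39719870.3878 Pa/(kg/m^3)
Take the square root:
Vp = sqrt(39719870.3878) = 6302.37 m/s

6302.37


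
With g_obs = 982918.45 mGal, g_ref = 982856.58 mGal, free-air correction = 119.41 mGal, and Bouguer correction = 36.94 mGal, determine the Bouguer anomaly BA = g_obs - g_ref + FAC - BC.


BA = g_obs - g_ref + FAC - BC
= 982918.45 - 982856.58 + 119.41 - 36.94
= 144.34 mGal

144.34


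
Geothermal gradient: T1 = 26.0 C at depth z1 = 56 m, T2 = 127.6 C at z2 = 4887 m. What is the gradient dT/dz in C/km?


dT = 127.6 - 26.0 = 101.6 C
dz = 4887 - 56 = 4831 m
gradient = dT/dz * 1000 = 101.6/4831 * 1000 = 21.0308 C/km

21.0308


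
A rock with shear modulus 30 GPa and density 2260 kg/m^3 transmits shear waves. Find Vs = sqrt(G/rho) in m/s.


Convert G to Pa: G = 30e9 Pa
Compute G/rho = 30e9 / 2260 = 13274336.2832
Vs = sqrt(13274336.2832) = 3643.4 m/s

3643.4


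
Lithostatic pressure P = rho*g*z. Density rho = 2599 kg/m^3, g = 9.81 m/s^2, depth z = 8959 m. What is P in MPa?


P = rho * g * z / 1e6
= 2599 * 9.81 * 8959 / 1e6
= 228420366.21 / 1e6
= 228.4204 MPa

228.4204


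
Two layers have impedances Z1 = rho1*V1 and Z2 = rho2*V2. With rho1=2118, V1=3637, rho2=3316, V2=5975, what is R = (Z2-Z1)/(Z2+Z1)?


Z1 = 2118 * 3637 = 7703166
Z2 = 3316 * 5975 = 19813100
R = (19813100 - 7703166) / (19813100 + 7703166) = 12109934 / 27516266 = 0.4401

0.4401


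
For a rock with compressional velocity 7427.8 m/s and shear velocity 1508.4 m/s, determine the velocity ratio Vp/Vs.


Vp/Vs = 7427.8 / 1508.4
= 4.9243

4.9243


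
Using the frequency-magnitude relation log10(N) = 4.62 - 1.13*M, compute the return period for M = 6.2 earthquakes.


log10(N) = 4.62 - 1.13*6.2 = -2.386
N = 10^-2.386 = 0.004111
T = 1/N = 1/0.004111 = 243.2204 years

243.2204


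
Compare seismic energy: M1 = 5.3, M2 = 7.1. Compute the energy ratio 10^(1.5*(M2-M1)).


M2 - M1 = 7.1 - 5.3 = 1.8
1.5 * 1.8 = 2.7
ratio = 10^2.7 = 501.19

501.19


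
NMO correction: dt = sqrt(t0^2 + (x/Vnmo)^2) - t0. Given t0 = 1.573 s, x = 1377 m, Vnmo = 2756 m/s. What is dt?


x/Vnmo = 1377/2756 = 0.499637
(x/Vnmo)^2 = 0.249637
t0^2 = 2.474329
sqrt(2.474329 + 0.249637) = 1.650444
dt = 1.650444 - 1.573 = 0.077444

0.077444


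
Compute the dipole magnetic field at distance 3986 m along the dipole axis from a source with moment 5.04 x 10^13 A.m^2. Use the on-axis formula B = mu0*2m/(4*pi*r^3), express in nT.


m = 5.04 x 10^13 = 50400000000000 A.m^2
2m = 100800000000000 A.m^2
r^3 = 3986^3 = 63330349256
B = (4pi*10^-7) * 100800000000000 / (4*pi * 63330349256) * 1e9
= 126669015.79274 / 795832639887.7 * 1e9
= 159165.3941 nT

159165.3941


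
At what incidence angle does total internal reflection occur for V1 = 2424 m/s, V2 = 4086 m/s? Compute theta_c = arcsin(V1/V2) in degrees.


V1/V2 = 2424/4086 = 0.593245
theta_c = arcsin(0.593245) = 36.3876 degrees

36.3876


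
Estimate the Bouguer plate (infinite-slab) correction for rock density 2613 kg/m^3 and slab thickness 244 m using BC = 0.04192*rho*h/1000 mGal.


BC = 0.04192 * rho * h / 1000
= 0.04192 * 2613 * 244 / 1000
= 26.727 mGal

26.727


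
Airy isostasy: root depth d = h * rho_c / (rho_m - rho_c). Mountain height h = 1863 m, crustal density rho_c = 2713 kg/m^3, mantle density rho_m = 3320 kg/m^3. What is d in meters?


rho_m - rho_c = 3320 - 2713 = 607
d = 1863 * 2713 / 607
= 5054319 / 607
= 8326.72 m

8326.72


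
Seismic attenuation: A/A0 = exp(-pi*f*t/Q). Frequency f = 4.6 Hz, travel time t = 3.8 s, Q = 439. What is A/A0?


pi*f*t/Q = pi*4.6*3.8/439 = 0.125091
A/A0 = exp(-0.125091) = 0.882416

0.882416


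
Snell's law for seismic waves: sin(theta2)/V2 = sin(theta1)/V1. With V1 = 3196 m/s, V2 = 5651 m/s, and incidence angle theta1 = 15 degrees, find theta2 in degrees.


sin(theta1) = sin(15 deg) = 0.258819
sin(theta2) = V2/V1 * sin(theta1) = 5651/3196 * 0.258819 = 0.45763
theta2 = arcsin(0.45763) = 27.2343 degrees

27.2343


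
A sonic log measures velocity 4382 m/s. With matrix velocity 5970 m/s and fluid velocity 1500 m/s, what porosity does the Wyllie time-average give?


1/V - 1/Vm = 1/4382 - 1/5970 = 6.07e-05
1/Vf - 1/Vm = 1/1500 - 1/5970 = 0.00049916
phi = 6.07e-05 / 0.00049916 = 0.1216

0.1216


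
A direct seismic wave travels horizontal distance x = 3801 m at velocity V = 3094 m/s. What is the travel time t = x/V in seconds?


t = x / V
= 3801 / 3094
= 1.2285 s

1.2285


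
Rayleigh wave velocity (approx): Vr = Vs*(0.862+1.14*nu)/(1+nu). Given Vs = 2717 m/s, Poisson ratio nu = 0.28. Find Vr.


Numerator factor = 0.862 + 1.14*0.28 = 1.1812
Denominator = 1 + 0.28 = 1.28
Vr = 2717 * 1.1812 / 1.28 = 2507.28 m/s

2507.28


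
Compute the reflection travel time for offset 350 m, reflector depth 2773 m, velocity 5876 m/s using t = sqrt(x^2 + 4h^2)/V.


x^2 + 4h^2 = 350^2 + 4*2773^2 = 122500 + 30758116 = 30880616
sqrt(30880616) = 5557.033
t = 5557.033 / 5876 = 0.9457 s

0.9457


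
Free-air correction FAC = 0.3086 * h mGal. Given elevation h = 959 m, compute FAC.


FAC = 0.3086 * h
= 0.3086 * 959
= 295.9474 mGal

295.9474


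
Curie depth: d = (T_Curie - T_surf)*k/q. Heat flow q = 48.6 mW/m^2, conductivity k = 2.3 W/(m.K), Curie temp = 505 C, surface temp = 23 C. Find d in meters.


T_Curie - T_surf = 505 - 23 = 482 C
Convert q to W/m^2: 48.6 mW/m^2 = 0.0486 W/m^2
d = 482 * 2.3 / 0.0486 = 22810.7 m

22810.7


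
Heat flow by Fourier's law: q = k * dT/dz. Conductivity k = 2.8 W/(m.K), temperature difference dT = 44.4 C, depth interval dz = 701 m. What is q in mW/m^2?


q = k * dT / dz * 1000
= 2.8 * 44.4 / 701 * 1000
= 0.177347 * 1000
= 177.3466 mW/m^2

177.3466


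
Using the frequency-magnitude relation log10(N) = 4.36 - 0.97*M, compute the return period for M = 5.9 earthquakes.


log10(N) = 4.36 - 0.97*5.9 = -1.363
N = 10^-1.363 = 0.043351
T = 1/N = 1/0.043351 = 23.0675 years

23.0675


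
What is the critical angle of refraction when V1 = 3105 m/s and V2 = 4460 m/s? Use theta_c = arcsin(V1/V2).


V1/V2 = 3105/4460 = 0.696188
theta_c = arcsin(0.696188) = 44.122 degrees

44.122


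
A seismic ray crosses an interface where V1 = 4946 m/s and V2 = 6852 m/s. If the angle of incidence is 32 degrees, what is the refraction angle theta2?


sin(theta1) = sin(32 deg) = 0.529919
sin(theta2) = V2/V1 * sin(theta1) = 6852/4946 * 0.529919 = 0.73413
theta2 = arcsin(0.73413) = 47.2338 degrees

47.2338


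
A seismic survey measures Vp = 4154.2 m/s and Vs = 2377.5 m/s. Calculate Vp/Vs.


Vp/Vs = 4154.2 / 2377.5
= 1.7473

1.7473


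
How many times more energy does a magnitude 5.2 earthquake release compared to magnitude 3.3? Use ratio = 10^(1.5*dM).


M2 - M1 = 5.2 - 3.3 = 1.9
1.5 * 1.9 = 2.85
ratio = 10^2.85 = 707.95

707.95


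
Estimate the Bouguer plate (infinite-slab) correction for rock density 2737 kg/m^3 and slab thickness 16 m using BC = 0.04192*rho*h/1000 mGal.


BC = 0.04192 * rho * h / 1000
= 0.04192 * 2737 * 16 / 1000
= 1.8358 mGal

1.8358


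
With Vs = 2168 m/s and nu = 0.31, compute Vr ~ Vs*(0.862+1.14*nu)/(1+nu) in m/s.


Numerator factor = 0.862 + 1.14*0.31 = 1.2154
Denominator = 1 + 0.31 = 1.31
Vr = 2168 * 1.2154 / 1.31 = 2011.44 m/s

2011.44


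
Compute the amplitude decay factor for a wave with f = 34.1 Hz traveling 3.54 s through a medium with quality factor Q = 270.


pi*f*t/Q = pi*34.1*3.54/270 = 1.404571
A/A0 = exp(-1.404571) = 0.245472

0.245472


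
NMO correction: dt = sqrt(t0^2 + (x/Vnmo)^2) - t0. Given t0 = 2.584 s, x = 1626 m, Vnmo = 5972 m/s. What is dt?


x/Vnmo = 1626/5972 = 0.272271
(x/Vnmo)^2 = 0.074131
t0^2 = 6.677056
sqrt(6.677056 + 0.074131) = 2.598305
dt = 2.598305 - 2.584 = 0.014305

0.014305


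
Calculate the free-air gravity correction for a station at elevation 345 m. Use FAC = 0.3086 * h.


FAC = 0.3086 * h
= 0.3086 * 345
= 106.467 mGal

106.467


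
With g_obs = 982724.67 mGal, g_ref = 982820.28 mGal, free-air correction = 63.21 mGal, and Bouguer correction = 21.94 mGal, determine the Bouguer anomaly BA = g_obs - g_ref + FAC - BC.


BA = g_obs - g_ref + FAC - BC
= 982724.67 - 982820.28 + 63.21 - 21.94
= -54.34 mGal

-54.34


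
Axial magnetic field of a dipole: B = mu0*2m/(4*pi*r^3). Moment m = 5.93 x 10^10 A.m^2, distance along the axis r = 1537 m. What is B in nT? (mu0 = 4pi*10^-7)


m = 5.93 x 10^10 = 59300000000 A.m^2
2m = 118600000000 A.m^2
r^3 = 1537^3 = 3630961153
B = (4pi*10^-7) * 118600000000 / (4*pi * 3630961153) * 1e9
= 149037.155486 / 45628003534.94 * 1e9
= 3266.3528 nT

3266.3528


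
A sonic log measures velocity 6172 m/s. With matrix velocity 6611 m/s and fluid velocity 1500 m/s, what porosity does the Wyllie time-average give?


1/V - 1/Vm = 1/6172 - 1/6611 = 1.076e-05
1/Vf - 1/Vm = 1/1500 - 1/6611 = 0.0005154
phi = 1.076e-05 / 0.0005154 = 0.0209

0.0209


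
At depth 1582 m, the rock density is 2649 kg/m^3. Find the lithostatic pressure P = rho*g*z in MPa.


P = rho * g * z / 1e6
= 2649 * 9.81 * 1582 / 1e6
= 41110943.58 / 1e6
= 41.1109 MPa

41.1109


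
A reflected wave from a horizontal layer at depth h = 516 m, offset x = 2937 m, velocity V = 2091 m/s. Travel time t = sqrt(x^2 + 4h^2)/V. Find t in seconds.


x^2 + 4h^2 = 2937^2 + 4*516^2 = 8625969 + 1065024 = 9690993
sqrt(9690993) = 3113.036
t = 3113.036 / 2091 = 1.4888 s

1.4888


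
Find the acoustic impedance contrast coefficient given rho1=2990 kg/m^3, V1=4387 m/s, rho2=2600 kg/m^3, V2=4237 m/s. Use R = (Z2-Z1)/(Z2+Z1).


Z1 = 2990 * 4387 = 13117130
Z2 = 2600 * 4237 = 11016200
R = (11016200 - 13117130) / (11016200 + 13117130) = -2100930 / 24133330 = -0.0871

-0.0871


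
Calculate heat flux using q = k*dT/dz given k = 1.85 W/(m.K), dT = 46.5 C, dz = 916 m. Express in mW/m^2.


q = k * dT / dz * 1000
= 1.85 * 46.5 / 916 * 1000
= 0.093914 * 1000
= 93.9138 mW/m^2

93.9138


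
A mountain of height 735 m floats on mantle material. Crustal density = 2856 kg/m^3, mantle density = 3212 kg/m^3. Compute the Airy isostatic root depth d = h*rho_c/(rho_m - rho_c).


rho_m - rho_c = 3212 - 2856 = 356
d = 735 * 2856 / 356
= 2099160 / 356
= 5896.52 m

5896.52


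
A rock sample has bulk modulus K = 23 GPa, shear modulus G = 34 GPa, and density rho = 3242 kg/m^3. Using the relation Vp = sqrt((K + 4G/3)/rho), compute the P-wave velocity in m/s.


First compute the effective modulus:
K + 4G/3 = 23e9 + 4*34e9/3 = 68333333333.33 Pa
Then divide by density:
68333333333.33 / 3242 = 21077524.162 Pa/(kg/m^3)
Take the square root:
Vp = sqrt(21077524.162) = 4591.03 m/s

4591.03


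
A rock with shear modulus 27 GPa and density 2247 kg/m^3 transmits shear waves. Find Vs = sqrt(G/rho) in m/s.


Convert G to Pa: G = 27e9 Pa
Compute G/rho = 27e9 / 2247 = 12016021.3618
Vs = sqrt(12016021.3618) = 3466.41 m/s

3466.41


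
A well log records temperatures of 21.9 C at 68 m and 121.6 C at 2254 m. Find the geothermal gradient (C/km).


dT = 121.6 - 21.9 = 99.7 C
dz = 2254 - 68 = 2186 m
gradient = dT/dz * 1000 = 99.7/2186 * 1000 = 45.6084 C/km

45.6084


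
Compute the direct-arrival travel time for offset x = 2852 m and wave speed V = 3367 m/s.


t = x / V
= 2852 / 3367
= 0.847 s

0.847


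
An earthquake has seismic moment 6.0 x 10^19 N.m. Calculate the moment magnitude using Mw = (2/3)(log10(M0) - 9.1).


log10(M0) = log10(6.0 x 10^19) = 19.7782
Mw = 2/3 * (19.7782 - 9.1)
= 2/3 * 10.6782
= 7.12

7.12


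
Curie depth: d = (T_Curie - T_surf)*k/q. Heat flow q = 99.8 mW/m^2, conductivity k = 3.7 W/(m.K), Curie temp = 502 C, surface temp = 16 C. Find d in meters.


T_Curie - T_surf = 502 - 16 = 486 C
Convert q to W/m^2: 99.8 mW/m^2 = 0.0998 W/m^2
d = 486 * 3.7 / 0.0998 = 18018.04 m

18018.04


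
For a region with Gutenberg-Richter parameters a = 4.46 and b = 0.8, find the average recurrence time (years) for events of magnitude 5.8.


log10(N) = 4.46 - 0.8*5.8 = -0.18
N = 10^-0.18 = 0.660693
T = 1/N = 1/0.660693 = 1.5136 years

1.5136
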